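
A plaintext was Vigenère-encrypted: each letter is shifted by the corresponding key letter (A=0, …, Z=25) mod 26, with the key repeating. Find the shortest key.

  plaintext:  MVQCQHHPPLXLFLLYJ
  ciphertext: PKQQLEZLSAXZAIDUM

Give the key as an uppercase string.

DPAOVXSW

  i= 0: P-M =  3 → D
  i= 1: K-V = 15 → P
  i= 2: Q-Q =  0 → A
  i= 3: Q-C = 14 → O
  i= 4: L-Q = 21 → V
  i= 5: E-H = 23 → X
  i= 6: Z-H = 18 → S
  i= 7: L-P = 22 → W
  i= 8: S-P =  3 → D
  i= 9: A-L = 15 → P
  i=10: X-X =  0 → A
  i=11: Z-L = 14 → O
  i=12: A-F = 21 → V
  i=13: I-L = 23 → X
  i=14: D-L = 18 → S
  i=15: U-Y = 22 → W
  i=16: M-J =  3 → D
  shifts repeat with period 8: DPAOVXSW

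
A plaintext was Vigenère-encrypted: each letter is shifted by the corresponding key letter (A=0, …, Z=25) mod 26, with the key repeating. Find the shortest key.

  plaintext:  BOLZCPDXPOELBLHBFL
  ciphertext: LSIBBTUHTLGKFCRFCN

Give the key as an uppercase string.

  i= 0: L-B = 10 → K
  i= 1: S-O =  4 → E
  i= 2: I-L = 23 → X
  i= 3: B-Z =  2 → C
  i= 4: B-C = 25 → Z
  i= 5: T-P =  4 → E
  i= 6: U-D = 17 → R
  i= 7: H-X = 10 → K
  i= 8: T-P =  4 → E
  i= 9: L-O = 23 → X
  i=10: G-E =  2 → C
  i=11: K-L = 25 → Z
  i=12: F-B =  4 → E
  i=13: C-L = 17 → R
  i=14: R-H = 10 → K
  i=15: F-B =  4 → E
  i=16: C-F = 23 → X
  i=17: N-L =  2 → C
  shifts repeat with period 7: KEXCZER

KEXCZER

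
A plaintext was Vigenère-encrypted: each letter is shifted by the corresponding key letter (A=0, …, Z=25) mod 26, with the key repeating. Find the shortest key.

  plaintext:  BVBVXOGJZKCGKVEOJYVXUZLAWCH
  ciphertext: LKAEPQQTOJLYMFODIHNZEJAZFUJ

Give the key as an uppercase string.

  i= 0: L-B = 10 → K
  i= 1: K-V = 15 → P
  i= 2: A-B = 25 → Z
  i= 3: E-V =  9 → J
  i= 4: P-X = 18 → S
  i= 5: Q-O =  2 → C
  i= 6: Q-G = 10 → K
  i= 7: T-J = 10 → K
  i= 8: O-Z = 15 → P
  i= 9: J-K = 25 → Z
  i=10: L-C =  9 → J
  i=11: Y-G = 18 → S
  i=12: M-K =  2 → C
  i=13: F-V = 10 → K
  i=14: O-E = 10 → K
  i=15: D-O = 15 → P
  i=16: I-J = 25 → Z
  i=17: H-Y =  9 → J
  i=18: N-V = 18 → S
  i=19: Z-X =  2 → C
  i=20: E-U = 10 → K
  i=21: J-Z = 10 → K
  i=22: A-L = 15 → P
  i=23: Z-A = 25 → Z
  i=24: F-W =  9 → J
  i=25: U-C = 18 → S
  i=26: J-H =  2 → C
  shifts repeat with period 7: KPZJSCK

KPZJSCK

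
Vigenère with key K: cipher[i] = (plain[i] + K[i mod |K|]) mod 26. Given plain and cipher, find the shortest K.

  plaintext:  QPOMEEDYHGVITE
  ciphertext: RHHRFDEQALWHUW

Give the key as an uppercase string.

  i= 0: R-Q =  1 → B
  i= 1: H-P = 18 → S
  i= 2: H-O = 19 → T
  i= 3: R-M =  5 → F
  i= 4: F-E =  1 → B
  i= 5: D-E = 25 → Z
  i= 6: E-D =  1 → B
  i= 7: Q-Y = 18 → S
  i= 8: A-H = 19 → T
  i= 9: L-G =  5 → F
  i=10: W-V =  1 → B
  i=11: H-I = 25 → Z
  i=12: U-T =  1 → B
  i=13: W-E = 18 → S
  shifts repeat with period 6: BSTFBZ

BSTFBZ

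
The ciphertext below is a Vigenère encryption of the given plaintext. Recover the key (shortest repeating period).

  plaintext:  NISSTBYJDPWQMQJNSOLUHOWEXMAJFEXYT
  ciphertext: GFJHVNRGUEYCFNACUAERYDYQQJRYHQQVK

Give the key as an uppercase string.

  i= 0: G-N = 19 → T
  i= 1: F-I = 23 → X
  i= 2: J-S = 17 → R
  i= 3: H-S = 15 → P
  i= 4: V-T =  2 → C
  i= 5: N-B = 12 → M
  i= 6: R-Y = 19 → T
  i= 7: G-J = 23 → X
  i= 8: U-D = 17 → R
  i= 9: E-P = 15 → P
  i=10: Y-W =  2 → C
  i=11: C-Q = 12 → M
  i=12: F-M = 19 → T
  i=13: N-Q = 23 → X
  i=14: A-J = 17 → R
  i=15: C-N = 15 → P
  i=16: U-S =  2 → C
  i=17: A-O = 12 → M
  i=18: E-L = 19 → T
  i=19: R-U = 23 → X
  i=20: Y-H = 17 → R
  i=21: D-O = 15 → P
  i=22: Y-W =  2 → C
  i=23: Q-E = 12 → M
  i=24: Q-X = 19 → T
  i=25: J-M = 23 → X
  i=26: R-A = 17 → R
  i=27: Y-J = 15 → P
  i=28: H-F =  2 → C
  i=29: Q-E = 12 → M
  i=30: Q-X = 19 → T
  i=31: V-Y = 23 → X
  i=32: K-T = 17 → R
  shifts repeat with period 6: TXRPCM

TXRPCM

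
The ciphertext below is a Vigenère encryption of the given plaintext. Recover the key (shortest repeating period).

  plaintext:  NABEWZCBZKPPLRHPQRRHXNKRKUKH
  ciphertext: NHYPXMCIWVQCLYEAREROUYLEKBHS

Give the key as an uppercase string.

  i= 0: N-N =  0 → A
  i= 1: H-A =  7 → H
  i= 2: Y-B = 23 → X
  i= 3: P-E = 11 → L
  i= 4: X-W =  1 → B
  i= 5: M-Z = 13 → N
  i= 6: C-C =  0 → A
  i= 7: I-B =  7 → H
  i= 8: W-Z = 23 → X
  i= 9: V-K = 11 → L
  i=10: Q-P =  1 → B
  i=11: C-P = 13 → N
  i=12: L-L =  0 → A
  i=13: Y-R =  7 → H
  i=14: E-H = 23 → X
  i=15: A-P = 11 → L
  i=16: R-Q =  1 → B
  i=17: E-R = 13 → N
  i=18: R-R =  0 → A
  i=19: O-H =  7 → H
  i=20: U-X = 23 → X
  i=21: Y-N = 11 → L
  i=22: L-K =  1 → B
  i=23: E-R = 13 → N
  i=24: K-K =  0 → A
  i=25: B-U =  7 → H
  i=26: H-K = 23 → X
  i=27: S-H = 11 → L
  shifts repeat with period 6: AHXLBN

AHXLBN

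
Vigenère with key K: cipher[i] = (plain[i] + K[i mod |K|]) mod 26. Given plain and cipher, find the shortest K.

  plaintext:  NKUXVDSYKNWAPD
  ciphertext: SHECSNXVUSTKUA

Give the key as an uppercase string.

FXK

  i= 0: S-N =  5 → F
  i= 1: H-K = 23 → X
  i= 2: E-U = 10 → K
  i= 3: C-X =  5 → F
  i= 4: S-V = 23 → X
  i= 5: N-D = 10 → K
  i= 6: X-S =  5 → F
  i= 7: V-Y = 23 → X
  i= 8: U-K = 10 → K
  i= 9: S-N =  5 → F
  i=10: T-W = 23 → X
  i=11: K-A = 10 → K
  i=12: U-P =  5 → F
  i=13: A-D = 23 → X
  shifts repeat with period 3: FXK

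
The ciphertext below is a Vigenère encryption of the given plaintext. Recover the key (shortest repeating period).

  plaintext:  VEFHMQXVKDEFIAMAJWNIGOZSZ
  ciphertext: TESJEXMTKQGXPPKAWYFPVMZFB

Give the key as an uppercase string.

YANCSHP

  i= 0: T-V = 24 → Y
  i= 1: E-E =  0 → A
  i= 2: S-F = 13 → N
  i= 3: J-H =  2 → C
  i= 4: E-M = 18 → S
  i= 5: X-Q =  7 → H
  i= 6: M-X = 15 → P
  i= 7: T-V = 24 → Y
  i= 8: K-K =  0 → A
  i= 9: Q-D = 13 → N
  i=10: G-E =  2 → C
  i=11: X-F = 18 → S
  i=12: P-I =  7 → H
  i=13: P-A = 15 → P
  i=14: K-M = 24 → Y
  i=15: A-A =  0 → A
  i=16: W-J = 13 → N
  i=17: Y-W =  2 → C
  i=18: F-N = 18 → S
  i=19: P-I =  7 → H
  i=20: V-G = 15 → P
  i=21: M-O = 24 → Y
  i=22: Z-Z =  0 → A
  i=23: F-S = 13 → N
  i=24: B-Z =  2 → C
  shifts repeat with period 7: YANCSHP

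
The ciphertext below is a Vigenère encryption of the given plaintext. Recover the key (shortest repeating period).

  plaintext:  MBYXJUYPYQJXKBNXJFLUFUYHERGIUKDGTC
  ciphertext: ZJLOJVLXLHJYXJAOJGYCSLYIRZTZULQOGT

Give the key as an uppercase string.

  i= 0: Z-M = 13 → N
  i= 1: J-B =  8 → I
  i= 2: L-Y = 13 → N
  i= 3: O-X = 17 → R
  i= 4: J-J =  0 → A
  i= 5: V-U =  1 → B
  i= 6: L-Y = 13 → N
  i= 7: X-P =  8 → I
  i= 8: L-Y = 13 → N
  i= 9: H-Q = 17 → R
  i=10: J-J =  0 → A
  i=11: Y-X =  1 → B
  i=12: X-K = 13 → N
  i=13: J-B =  8 → I
  i=14: A-N = 13 → N
  i=15: O-X = 17 → R
  i=16: J-J =  0 → A
  i=17: G-F =  1 → B
  i=18: Y-L = 13 → N
  i=19: C-U =  8 → I
  i=20: S-F = 13 → N
  i=21: L-U = 17 → R
  i=22: Y-Y =  0 → A
  i=23: I-H =  1 → B
  i=24: R-E = 13 → N
  i=25: Z-R =  8 → I
  i=26: T-G = 13 → N
  i=27: Z-I = 17 → R
  i=28: U-U =  0 → A
  i=29: L-K =  1 → B
  i=30: Q-D = 13 → N
  i=31: O-G =  8 → I
  i=32: G-T = 13 → N
  i=33: T-C = 17 → R
  shifts repeat with period 6: NINRAB

NINRAB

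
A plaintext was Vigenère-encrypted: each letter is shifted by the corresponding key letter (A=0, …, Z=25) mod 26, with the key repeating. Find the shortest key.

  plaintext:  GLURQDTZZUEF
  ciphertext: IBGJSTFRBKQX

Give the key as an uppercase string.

CQMS

  i= 0: I-G =  2 → C
  i= 1: B-L = 16 → Q
  i= 2: G-U = 12 → M
  i= 3: J-R = 18 → S
  i= 4: S-Q =  2 → C
  i= 5: T-D = 16 → Q
  i= 6: F-T = 12 → M
  i= 7: R-Z = 18 → S
  i= 8: B-Z =  2 → C
  i= 9: K-U = 16 → Q
  i=10: Q-E = 12 → M
  i=11: X-F = 18 → S
  shifts repeat with period 4: CQMS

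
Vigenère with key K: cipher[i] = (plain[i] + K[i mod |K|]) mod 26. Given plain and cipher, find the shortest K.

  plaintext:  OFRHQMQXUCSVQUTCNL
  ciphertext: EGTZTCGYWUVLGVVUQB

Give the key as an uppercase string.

QBCSDQ

  i= 0: E-O = 16 → Q
  i= 1: G-F =  1 → B
  i= 2: T-R =  2 → C
  i= 3: Z-H = 18 → S
  i= 4: T-Q =  3 → D
  i= 5: C-M = 16 → Q
  i= 6: G-Q = 16 → Q
  i= 7: Y-X =  1 → B
  i= 8: W-U =  2 → C
  i= 9: U-C = 18 → S
  i=10: V-S =  3 → D
  i=11: L-V = 16 → Q
  i=12: G-Q = 16 → Q
  i=13: V-U =  1 → B
  i=14: V-T =  2 → C
  i=15: U-C = 18 → S
  i=16: Q-N =  3 → D
  i=17: B-L = 16 → Q
  shifts repeat with period 6: QBCSDQ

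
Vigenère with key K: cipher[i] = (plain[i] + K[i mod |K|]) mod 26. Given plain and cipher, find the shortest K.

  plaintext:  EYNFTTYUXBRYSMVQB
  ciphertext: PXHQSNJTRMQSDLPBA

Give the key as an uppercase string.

  i= 0: P-E = 11 → L
  i= 1: X-Y = 25 → Z
  i= 2: H-N = 20 → U
  i= 3: Q-F = 11 → L
  i= 4: S-T = 25 → Z
  i= 5: N-T = 20 → U
  i= 6: J-Y = 11 → L
  i= 7: T-U = 25 → Z
  i= 8: R-X = 20 → U
  i= 9: M-B = 11 → L
  i=10: Q-R = 25 → Z
  i=11: S-Y = 20 → U
  i=12: D-S = 11 → L
  i=13: L-M = 25 → Z
  i=14: P-V = 20 → U
  i=15: B-Q = 11 → L
  i=16: A-B = 25 → Z
  shifts repeat with period 3: LZU

LZU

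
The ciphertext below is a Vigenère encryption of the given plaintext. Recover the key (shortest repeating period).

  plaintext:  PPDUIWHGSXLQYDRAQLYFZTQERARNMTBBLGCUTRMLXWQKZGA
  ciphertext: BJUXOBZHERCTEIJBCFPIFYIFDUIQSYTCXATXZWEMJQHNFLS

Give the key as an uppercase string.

  i= 0: B-P = 12 → M
  i= 1: J-P = 20 → U
  i= 2: U-D = 17 → R
  i= 3: X-U =  3 → D
  i= 4: O-I =  6 → G
  i= 5: B-W =  5 → F
  i= 6: Z-H = 18 → S
  i= 7: H-G =  1 → B
  i= 8: E-S = 12 → M
  i= 9: R-X = 20 → U
  i=10: C-L = 17 → R
  i=11: T-Q =  3 → D
  i=12: E-Y =  6 → G
  i=13: I-D =  5 → F
  i=14: J-R = 18 → S
  i=15: B-A =  1 → B
  i=16: C-Q = 12 → M
  i=17: F-L = 20 → U
  i=18: P-Y = 17 → R
  i=19: I-F =  3 → D
  i=20: F-Z =  6 → G
  i=21: Y-T =  5 → F
  i=22: I-Q = 18 → S
  i=23: F-E =  1 → B
  i=24: D-R = 12 → M
  i=25: U-A = 20 → U
  i=26: I-R = 17 → R
  i=27: Q-N =  3 → D
  i=28: S-M =  6 → G
  i=29: Y-T =  5 → F
  i=30: T-B = 18 → S
  i=31: C-B =  1 → B
  i=32: X-L = 12 → M
  i=33: A-G = 20 → U
  i=34: T-C = 17 → R
  i=35: X-U =  3 → D
  i=36: Z-T =  6 → G
  i=37: W-R =  5 → F
  i=38: E-M = 18 → S
  i=39: M-L =  1 → B
  i=40: J-X = 12 → M
  i=41: Q-W = 20 → U
  i=42: H-Q = 17 → R
  i=43: N-K =  3 → D
  i=44: F-Z =  6 → G
  i=45: L-G =  5 → F
  i=46: S-A = 18 → S
  shifts repeat with period 8: MURDGFSB

MURDGFSB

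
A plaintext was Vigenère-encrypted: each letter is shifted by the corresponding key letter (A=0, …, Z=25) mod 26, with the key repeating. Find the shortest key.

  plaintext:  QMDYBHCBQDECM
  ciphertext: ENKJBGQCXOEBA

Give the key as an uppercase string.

  i= 0: E-Q = 14 → O
  i= 1: N-M =  1 → B
  i= 2: K-D =  7 → H
  i= 3: J-Y = 11 → L
  i= 4: B-B =  0 → A
  i= 5: G-H = 25 → Z
  i= 6: Q-C = 14 → O
  i= 7: C-B =  1 → B
  i= 8: X-Q =  7 → H
  i= 9: O-D = 11 → L
  i=10: E-E =  0 → A
  i=11: B-C = 25 → Z
  i=12: A-M = 14 → O
  shifts repeat with period 6: OBHLAZ

OBHLAZ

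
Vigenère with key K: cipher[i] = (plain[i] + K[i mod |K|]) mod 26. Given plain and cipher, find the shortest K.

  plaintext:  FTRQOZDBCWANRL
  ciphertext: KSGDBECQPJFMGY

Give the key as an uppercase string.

  i= 0: K-F =  5 → F
  i= 1: S-T = 25 → Z
  i= 2: G-R = 15 → P
  i= 3: D-Q = 13 → N
  i= 4: B-O = 13 → N
  i= 5: E-Z =  5 → F
  i= 6: C-D = 25 → Z
  i= 7: Q-B = 15 → P
  i= 8: P-C = 13 → N
  i= 9: J-W = 13 → N
  i=10: F-A =  5 → F
  i=11: M-N = 25 → Z
  i=12: G-R = 15 → P
  i=13: Y-L = 13 → N
  shifts repeat with period 5: FZPNN

FZPNN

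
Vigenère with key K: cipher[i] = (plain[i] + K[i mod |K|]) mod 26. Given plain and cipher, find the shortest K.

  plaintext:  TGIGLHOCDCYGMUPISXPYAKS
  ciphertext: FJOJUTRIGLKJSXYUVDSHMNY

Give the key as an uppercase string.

MDGDJ

  i= 0: F-T = 12 → M
  i= 1: J-G =  3 → D
  i= 2: O-I =  6 → G
  i= 3: J-G =  3 → D
  i= 4: U-L =  9 → J
  i= 5: T-H = 12 → M
  i= 6: R-O =  3 → D
  i= 7: I-C =  6 → G
  i= 8: G-D =  3 → D
  i= 9: L-C =  9 → J
  i=10: K-Y = 12 → M
  i=11: J-G =  3 → D
  i=12: S-M =  6 → G
  i=13: X-U =  3 → D
  i=14: Y-P =  9 → J
  i=15: U-I = 12 → M
  i=16: V-S =  3 → D
  i=17: D-X =  6 → G
  i=18: S-P =  3 → D
  i=19: H-Y =  9 → J
  i=20: M-A = 12 → M
  i=21: N-K =  3 → D
  i=22: Y-S =  6 → G
  shifts repeat with period 5: MDGDJ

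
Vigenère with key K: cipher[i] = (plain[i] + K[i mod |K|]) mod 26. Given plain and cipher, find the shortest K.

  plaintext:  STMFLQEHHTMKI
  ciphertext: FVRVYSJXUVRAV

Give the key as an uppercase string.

NCFQ

  i= 0: F-S = 13 → N
  i= 1: V-T =  2 → C
  i= 2: R-M =  5 → F
  i= 3: V-F = 16 → Q
  i= 4: Y-L = 13 → N
  i= 5: S-Q =  2 → C
  i= 6: J-E =  5 → F
  i= 7: X-H = 16 → Q
  i= 8: U-H = 13 → N
  i= 9: V-T =  2 → C
  i=10: R-M =  5 → F
  i=11: A-K = 16 → Q
  i=12: V-I = 13 → N
  shifts repeat with period 4: NCFQ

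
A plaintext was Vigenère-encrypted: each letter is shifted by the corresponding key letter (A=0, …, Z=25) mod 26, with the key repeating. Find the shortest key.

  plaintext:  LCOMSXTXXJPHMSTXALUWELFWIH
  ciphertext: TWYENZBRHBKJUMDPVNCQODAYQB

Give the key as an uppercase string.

IUKSVC

  i= 0: T-L =  8 → I
  i= 1: W-C = 20 → U
  i= 2: Y-O = 10 → K
  i= 3: E-M = 18 → S
  i= 4: N-S = 21 → V
  i= 5: Z-X =  2 → C
  i= 6: B-T =  8 → I
  i= 7: R-X = 20 → U
  i= 8: H-X = 10 → K
  i= 9: B-J = 18 → S
  i=10: K-P = 21 → V
  i=11: J-H =  2 → C
  i=12: U-M =  8 → I
  i=13: M-S = 20 → U
  i=14: D-T = 10 → K
  i=15: P-X = 18 → S
  i=16: V-A = 21 → V
  i=17: N-L =  2 → C
  i=18: C-U =  8 → I
  i=19: Q-W = 20 → U
  i=20: O-E = 10 → K
  i=21: D-L = 18 → S
  i=22: A-F = 21 → V
  i=23: Y-W =  2 → C
  i=24: Q-I =  8 → I
  i=25: B-H = 20 → U
  shifts repeat with period 6: IUKSVC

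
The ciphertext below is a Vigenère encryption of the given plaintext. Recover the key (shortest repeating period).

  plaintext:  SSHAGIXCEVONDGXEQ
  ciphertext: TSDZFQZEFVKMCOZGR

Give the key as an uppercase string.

BAWZZICC

  i= 0: T-S =  1 → B
  i= 1: S-S =  0 → A
  i= 2: D-H = 22 → W
  i= 3: Z-A = 25 → Z
  i= 4: F-G = 25 → Z
  i= 5: Q-I =  8 → I
  i= 6: Z-X =  2 → C
  i= 7: E-C =  2 → C
  i= 8: F-E =  1 → B
  i= 9: V-V =  0 → A
  i=10: K-O = 22 → W
  i=11: M-N = 25 → Z
  i=12: C-D = 25 → Z
  i=13: O-G =  8 → I
  i=14: Z-X =  2 → C
  i=15: G-E =  2 → C
  i=16: R-Q =  1 → B
  shifts repeat with period 8: BAWZZICC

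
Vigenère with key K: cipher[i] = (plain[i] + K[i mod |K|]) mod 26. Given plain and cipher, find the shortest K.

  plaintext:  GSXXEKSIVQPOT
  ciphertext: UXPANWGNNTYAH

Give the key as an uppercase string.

OFSDJM

  i= 0: U-G = 14 → O
  i= 1: X-S =  5 → F
  i= 2: P-X = 18 → S
  i= 3: A-X =  3 → D
  i= 4: N-E =  9 → J
  i= 5: W-K = 12 → M
  i= 6: G-S = 14 → O
  i= 7: N-I =  5 → F
  i= 8: N-V = 18 → S
  i= 9: T-Q =  3 → D
  i=10: Y-P =  9 → J
  i=11: A-O = 12 → M
  i=12: H-T = 14 → O
  shifts repeat with period 6: OFSDJM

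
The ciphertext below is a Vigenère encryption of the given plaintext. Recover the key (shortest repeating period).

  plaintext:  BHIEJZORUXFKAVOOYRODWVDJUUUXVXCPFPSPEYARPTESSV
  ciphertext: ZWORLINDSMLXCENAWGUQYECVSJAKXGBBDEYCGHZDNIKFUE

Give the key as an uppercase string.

YPGNCJZM

  i= 0: Z-B = 24 → Y
  i= 1: W-H = 15 → P
  i= 2: O-I =  6 → G
  i= 3: R-E = 13 → N
  i= 4: L-J =  2 → C
  i= 5: I-Z =  9 → J
  i= 6: N-O = 25 → Z
  i= 7: D-R = 12 → M
  i= 8: S-U = 24 → Y
  i= 9: M-X = 15 → P
  i=10: L-F =  6 → G
  i=11: X-K = 13 → N
  i=12: C-A =  2 → C
  i=13: E-V =  9 → J
  i=14: N-O = 25 → Z
  i=15: A-O = 12 → M
  i=16: W-Y = 24 → Y
  i=17: G-R = 15 → P
  i=18: U-O =  6 → G
  i=19: Q-D = 13 → N
  i=20: Y-W =  2 → C
  i=21: E-V =  9 → J
  i=22: C-D = 25 → Z
  i=23: V-J = 12 → M
  i=24: S-U = 24 → Y
  i=25: J-U = 15 → P
  i=26: A-U =  6 → G
  i=27: K-X = 13 → N
  i=28: X-V =  2 → C
  i=29: G-X =  9 → J
  i=30: B-C = 25 → Z
  i=31: B-P = 12 → M
  i=32: D-F = 24 → Y
  i=33: E-P = 15 → P
  i=34: Y-S =  6 → G
  i=35: C-P = 13 → N
  i=36: G-E =  2 → C
  i=37: H-Y =  9 → J
  i=38: Z-A = 25 → Z
  i=39: D-R = 12 → M
  i=40: N-P = 24 → Y
  i=41: I-T = 15 → P
  i=42: K-E =  6 → G
  i=43: F-S = 13 → N
  i=44: U-S =  2 → C
  i=45: E-V =  9 → J
  shifts repeat with period 8: YPGNCJZM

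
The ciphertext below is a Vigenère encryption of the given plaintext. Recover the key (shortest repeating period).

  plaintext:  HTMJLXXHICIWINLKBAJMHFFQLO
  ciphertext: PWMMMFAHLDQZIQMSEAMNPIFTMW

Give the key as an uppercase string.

  i= 0: P-H =  8 → I
  i= 1: W-T =  3 → D
  i= 2: M-M =  0 → A
  i= 3: M-J =  3 → D
  i= 4: M-L =  1 → B
  i= 5: F-X =  8 → I
  i= 6: A-X =  3 → D
  i= 7: H-H =  0 → A
  i= 8: L-I =  3 → D
  i= 9: D-C =  1 → B
  i=10: Q-I =  8 → I
  i=11: Z-W =  3 → D
  i=12: I-I =  0 → A
  i=13: Q-N =  3 → D
  i=14: M-L =  1 → B
  i=15: S-K =  8 → I
  i=16: E-B =  3 → D
  i=17: A-A =  0 → A
  i=18: M-J =  3 → D
  i=19: N-M =  1 → B
  i=20: P-H =  8 → I
  i=21: I-F =  3 → D
  i=22: F-F =  0 → A
  i=23: T-Q =  3 → D
  i=24: M-L =  1 → B
  i=25: W-O =  8 → I
  shifts repeat with period 5: IDADB

IDADB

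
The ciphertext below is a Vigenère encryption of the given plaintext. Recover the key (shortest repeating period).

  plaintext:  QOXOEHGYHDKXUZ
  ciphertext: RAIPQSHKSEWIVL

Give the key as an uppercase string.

  i= 0: R-Q =  1 → B
  i= 1: A-O = 12 → M
  i= 2: I-X = 11 → L
  i= 3: P-O =  1 → B
  i= 4: Q-E = 12 → M
  i= 5: S-H = 11 → L
  i= 6: H-G =  1 → B
  i= 7: K-Y = 12 → M
  i= 8: S-H = 11 → L
  i= 9: E-D =  1 → B
  i=10: W-K = 12 → M
  i=11: I-X = 11 → L
  i=12: V-U =  1 → B
  i=13: L-Z = 12 → M
  shifts repeat with period 3: BML

BML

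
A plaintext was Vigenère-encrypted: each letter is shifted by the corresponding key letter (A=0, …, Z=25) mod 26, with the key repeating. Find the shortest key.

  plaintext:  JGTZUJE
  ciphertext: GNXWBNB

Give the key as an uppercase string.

  i= 0: G-J = 23 → X
  i= 1: N-G =  7 → H
  i= 2: X-T =  4 → E
  i= 3: W-Z = 23 → X
  i= 4: B-U =  7 → H
  i= 5: N-J =  4 → E
  i= 6: B-E = 23 → X
  shifts repeat with period 3: XHE

XHE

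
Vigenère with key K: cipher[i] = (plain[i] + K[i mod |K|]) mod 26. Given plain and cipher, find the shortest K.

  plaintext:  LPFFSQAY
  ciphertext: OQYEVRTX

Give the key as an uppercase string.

DBTZ

  i= 0: O-L =  3 → D
  i= 1: Q-P =  1 → B
  i= 2: Y-F = 19 → T
  i= 3: E-F = 25 → Z
  i= 4: V-S =  3 → D
  i= 5: R-Q =  1 → B
  i= 6: T-A = 19 → T
  i= 7: X-Y = 25 → Z
  shifts repeat with period 4: DBTZ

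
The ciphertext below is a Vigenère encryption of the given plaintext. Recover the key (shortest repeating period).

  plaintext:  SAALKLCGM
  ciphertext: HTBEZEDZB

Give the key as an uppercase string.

  i= 0: H-S = 15 → P
  i= 1: T-A = 19 → T
  i= 2: B-A =  1 → B
  i= 3: E-L = 19 → T
  i= 4: Z-K = 15 → P
  i= 5: E-L = 19 → T
  i= 6: D-C =  1 → B
  i= 7: Z-G = 19 → T
  i= 8: B-M = 15 → P
  shifts repeat with period 4: PTBT

PTBT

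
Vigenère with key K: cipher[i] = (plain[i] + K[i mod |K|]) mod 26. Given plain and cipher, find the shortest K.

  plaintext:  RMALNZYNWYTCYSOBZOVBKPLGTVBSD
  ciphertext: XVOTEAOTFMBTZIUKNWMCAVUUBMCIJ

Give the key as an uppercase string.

GJOIRBQ

  i= 0: X-R =  6 → G
  i= 1: V-M =  9 → J
  i= 2: O-A = 14 → O
  i= 3: T-L =  8 → I
  i= 4: E-N = 17 → R
  i= 5: A-Z =  1 → B
  i= 6: O-Y = 16 → Q
  i= 7: T-N =  6 → G
  i= 8: F-W =  9 → J
  i= 9: M-Y = 14 → O
  i=10: B-T =  8 → I
  i=11: T-C = 17 → R
  i=12: Z-Y =  1 → B
  i=13: I-S = 16 → Q
  i=14: U-O =  6 → G
  i=15: K-B =  9 → J
  i=16: N-Z = 14 → O
  i=17: W-O =  8 → I
  i=18: M-V = 17 → R
  i=19: C-B =  1 → B
  i=20: A-K = 16 → Q
  i=21: V-P =  6 → G
  i=22: U-L =  9 → J
  i=23: U-G = 14 → O
  i=24: B-T =  8 → I
  i=25: M-V = 17 → R
  i=26: C-B =  1 → B
  i=27: I-S = 16 → Q
  i=28: J-D =  6 → G
  shifts repeat with period 7: GJOIRBQ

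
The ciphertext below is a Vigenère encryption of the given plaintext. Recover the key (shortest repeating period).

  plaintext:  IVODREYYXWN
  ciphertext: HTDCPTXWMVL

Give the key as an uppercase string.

  i= 0: H-I = 25 → Z
  i= 1: T-V = 24 → Y
  i= 2: D-O = 15 → P
  i= 3: C-D = 25 → Z
  i= 4: P-R = 24 → Y
  i= 5: T-E = 15 → P
  i= 6: X-Y = 25 → Z
  i= 7: W-Y = 24 → Y
  i= 8: M-X = 15 → P
  i= 9: V-W = 25 → Z
  i=10: L-N = 24 → Y
  shifts repeat with period 3: ZYP

ZYP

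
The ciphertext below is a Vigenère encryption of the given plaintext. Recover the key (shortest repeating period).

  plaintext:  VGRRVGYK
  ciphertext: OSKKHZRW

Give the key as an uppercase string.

  i= 0: O-V = 19 → T
  i= 1: S-G = 12 → M
  i= 2: K-R = 19 → T
  i= 3: K-R = 19 → T
  i= 4: H-V = 12 → M
  i= 5: Z-G = 19 → T
  i= 6: R-Y = 19 → T
  i= 7: W-K = 12 → M
  shifts repeat with period 3: TMT

TMT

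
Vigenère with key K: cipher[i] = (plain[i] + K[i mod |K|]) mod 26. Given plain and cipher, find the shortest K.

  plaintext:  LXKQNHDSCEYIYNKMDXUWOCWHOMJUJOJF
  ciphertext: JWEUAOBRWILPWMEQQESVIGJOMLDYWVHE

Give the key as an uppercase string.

YZUENH

  i= 0: J-L = 24 → Y
  i= 1: W-X = 25 → Z
  i= 2: E-K = 20 → U
  i= 3: U-Q =  4 → E
  i= 4: A-N = 13 → N
  i= 5: O-H =  7 → H
  i= 6: B-D = 24 → Y
  i= 7: R-S = 25 → Z
  i= 8: W-C = 20 → U
  i= 9: I-E =  4 → E
  i=10: L-Y = 13 → N
  i=11: P-I =  7 → H
  i=12: W-Y = 24 → Y
  i=13: M-N = 25 → Z
  i=14: E-K = 20 → U
  i=15: Q-M =  4 → E
  i=16: Q-D = 13 → N
  i=17: E-X =  7 → H
  i=18: S-U = 24 → Y
  i=19: V-W = 25 → Z
  i=20: I-O = 20 → U
  i=21: G-C =  4 → E
  i=22: J-W = 13 → N
  i=23: O-H =  7 → H
  i=24: M-O = 24 → Y
  i=25: L-M = 25 → Z
  i=26: D-J = 20 → U
  i=27: Y-U =  4 → E
  i=28: W-J = 13 → N
  i=29: V-O =  7 → H
  i=30: H-J = 24 → Y
  i=31: E-F = 25 → Z
  shifts repeat with period 6: YZUENH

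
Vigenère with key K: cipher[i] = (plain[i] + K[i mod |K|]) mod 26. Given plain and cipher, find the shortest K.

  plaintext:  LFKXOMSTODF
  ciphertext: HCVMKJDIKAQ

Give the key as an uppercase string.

WXLP

  i= 0: H-L = 22 → W
  i= 1: C-F = 23 → X
  i= 2: V-K = 11 → L
  i= 3: M-X = 15 → P
  i= 4: K-O = 22 → W
  i= 5: J-M = 23 → X
  i= 6: D-S = 11 → L
  i= 7: I-T = 15 → P
  i= 8: K-O = 22 → W
  i= 9: A-D = 23 → X
  i=10: Q-F = 11 → L
  shifts repeat with period 4: WXLP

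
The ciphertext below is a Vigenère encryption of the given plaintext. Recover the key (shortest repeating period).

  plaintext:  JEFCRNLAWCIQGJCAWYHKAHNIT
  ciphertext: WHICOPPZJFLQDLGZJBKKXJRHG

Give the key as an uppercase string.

  i= 0: W-J = 13 → N
  i= 1: H-E =  3 → D
  i= 2: I-F =  3 → D
  i= 3: C-C =  0 → A
  i= 4: O-R = 23 → X
  i= 5: P-N =  2 → C
  i= 6: P-L =  4 → E
  i= 7: Z-A = 25 → Z
  i= 8: J-W = 13 → N
  i= 9: F-C =  3 → D
  i=10: L-I =  3 → D
  i=11: Q-Q =  0 → A
  i=12: D-G = 23 → X
  i=13: L-J =  2 → C
  i=14: G-C =  4 → E
  i=15: Z-A = 25 → Z
  i=16: J-W = 13 → N
  i=17: B-Y =  3 → D
  i=18: K-H =  3 → D
  i=19: K-K =  0 → A
  i=20: X-A = 23 → X
  i=21: J-H =  2 → C
  i=22: R-N =  4 → E
  i=23: H-I = 25 → Z
  i=24: G-T = 13 → N
  shifts repeat with period 8: NDDAXCEZ

NDDAXCEZ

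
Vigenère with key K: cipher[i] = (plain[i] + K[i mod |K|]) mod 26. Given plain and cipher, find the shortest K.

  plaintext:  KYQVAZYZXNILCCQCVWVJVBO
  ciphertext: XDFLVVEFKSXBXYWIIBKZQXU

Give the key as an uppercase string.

  i= 0: X-K = 13 → N
  i= 1: D-Y =  5 → F
  i= 2: F-Q = 15 → P
  i= 3: L-V = 16 → Q
  i= 4: V-A = 21 → V
  i= 5: V-Z = 22 → W
  i= 6: E-Y =  6 → G
  i= 7: F-Z =  6 → G
  i= 8: K-X = 13 → N
  i= 9: S-N =  5 → F
  i=10: X-I = 15 → P
  i=11: B-L = 16 → Q
  i=12: X-C = 21 → V
  i=13: Y-C = 22 → W
  i=14: W-Q =  6 → G
  i=15: I-C =  6 → G
  i=16: I-V = 13 → N
  i=17: B-W =  5 → F
  i=18: K-V = 15 → P
  i=19: Z-J = 16 → Q
  i=20: Q-V = 21 → V
  i=21: X-B = 22 → W
  i=22: U-O =  6 → G
  shifts repeat with period 8: NFPQVWGG

NFPQVWGG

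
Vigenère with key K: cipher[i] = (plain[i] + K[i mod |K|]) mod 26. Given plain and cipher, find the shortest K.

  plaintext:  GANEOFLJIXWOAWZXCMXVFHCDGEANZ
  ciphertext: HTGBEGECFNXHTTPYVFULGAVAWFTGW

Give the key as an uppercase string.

  i= 0: H-G =  1 → B
  i= 1: T-A = 19 → T
  i= 2: G-N = 19 → T
  i= 3: B-E = 23 → X
  i= 4: E-O = 16 → Q
  i= 5: G-F =  1 → B
  i= 6: E-L = 19 → T
  i= 7: C-J = 19 → T
  i= 8: F-I = 23 → X
  i= 9: N-X = 16 → Q
  i=10: X-W =  1 → B
  i=11: H-O = 19 → T
  i=12: T-A = 19 → T
  i=13: T-W = 23 → X
  i=14: P-Z = 16 → Q
  i=15: Y-X =  1 → B
  i=16: V-C = 19 → T
  i=17: F-M = 19 → T
  i=18: U-X = 23 → X
  i=19: L-V = 16 → Q
  i=20: G-F =  1 → B
  i=21: A-H = 19 → T
  i=22: V-C = 19 → T
  i=23: A-D = 23 → X
  i=24: W-G = 16 → Q
  i=25: F-E =  1 → B
  i=26: T-A = 19 → T
  i=27: G-N = 19 → T
  i=28: W-Z = 23 → X
  shifts repeat with period 5: BTTXQ

BTTXQ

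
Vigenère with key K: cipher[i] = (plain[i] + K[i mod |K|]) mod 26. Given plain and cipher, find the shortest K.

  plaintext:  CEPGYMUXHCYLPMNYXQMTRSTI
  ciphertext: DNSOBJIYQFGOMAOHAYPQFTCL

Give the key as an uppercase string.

  i= 0: D-C =  1 → B
  i= 1: N-E =  9 → J
  i= 2: S-P =  3 → D
  i= 3: O-G =  8 → I
  i= 4: B-Y =  3 → D
  i= 5: J-M = 23 → X
  i= 6: I-U = 14 → O
  i= 7: Y-X =  1 → B
  i= 8: Q-H =  9 → J
  i= 9: F-C =  3 → D
  i=10: G-Y =  8 → I
  i=11: O-L =  3 → D
  i=12: M-P = 23 → X
  i=13: A-M = 14 → O
  i=14: O-N =  1 → B
  i=15: H-Y =  9 → J
  i=16: A-X =  3 → D
  i=17: Y-Q =  8 → I
  i=18: P-M =  3 → D
  i=19: Q-T = 23 → X
  i=20: F-R = 14 → O
  i=21: T-S =  1 → B
  i=22: C-T =  9 → J
  i=23: L-I =  3 → D
  shifts repeat with period 7: BJDIDXO

BJDIDXO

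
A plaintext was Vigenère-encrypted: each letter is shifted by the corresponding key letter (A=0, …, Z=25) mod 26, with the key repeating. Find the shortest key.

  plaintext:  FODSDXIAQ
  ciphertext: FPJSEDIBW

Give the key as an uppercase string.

  i= 0: F-F =  0 → A
  i= 1: P-O =  1 → B
  i= 2: J-D =  6 → G
  i= 3: S-S =  0 → A
  i= 4: E-D =  1 → B
  i= 5: D-X =  6 → G
  i= 6: I-I =  0 → A
  i= 7: B-A =  1 → B
  i= 8: W-Q =  6 → G
  shifts repeat with period 3: ABG

ABG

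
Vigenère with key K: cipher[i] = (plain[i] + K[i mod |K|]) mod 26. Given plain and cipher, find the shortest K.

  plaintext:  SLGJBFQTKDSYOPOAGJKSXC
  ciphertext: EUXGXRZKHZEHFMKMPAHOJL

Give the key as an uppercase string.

MJRXW

  i= 0: E-S = 12 → M
  i= 1: U-L =  9 → J
  i= 2: X-G = 17 → R
  i= 3: G-J = 23 → X
  i= 4: X-B = 22 → W
  i= 5: R-F = 12 → M
  i= 6: Z-Q =  9 → J
  i= 7: K-T = 17 → R
  i= 8: H-K = 23 → X
  i= 9: Z-D = 22 → W
  i=10: E-S = 12 → M
  i=11: H-Y =  9 → J
  i=12: F-O = 17 → R
  i=13: M-P = 23 → X
  i=14: K-O = 22 → W
  i=15: M-A = 12 → M
  i=16: P-G =  9 → J
  i=17: A-J = 17 → R
  i=18: H-K = 23 → X
  i=19: O-S = 22 → W
  i=20: J-X = 12 → M
  i=21: L-C =  9 → J
  shifts repeat with period 5: MJRXW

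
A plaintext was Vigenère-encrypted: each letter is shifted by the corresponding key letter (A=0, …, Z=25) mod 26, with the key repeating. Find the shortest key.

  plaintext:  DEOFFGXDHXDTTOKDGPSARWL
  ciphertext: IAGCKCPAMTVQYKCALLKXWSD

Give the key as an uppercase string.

  i= 0: I-D =  5 → F
  i= 1: A-E = 22 → W
  i= 2: G-O = 18 → S
  i= 3: C-F = 23 → X
  i= 4: K-F =  5 → F
  i= 5: C-G = 22 → W
  i= 6: P-X = 18 → S
  i= 7: A-D = 23 → X
  i= 8: M-H =  5 → F
  i= 9: T-X = 22 → W
  i=10: V-D = 18 → S
  i=11: Q-T = 23 → X
  i=12: Y-T =  5 → F
  i=13: K-O = 22 → W
  i=14: C-K = 18 → S
  i=15: A-D = 23 → X
  i=16: L-G =  5 → F
  i=17: L-P = 22 → W
  i=18: K-S = 18 → S
  i=19: X-A = 23 → X
  i=20: W-R =  5 → F
  i=21: S-W = 22 → W
  i=22: D-L = 18 → S
  shifts repeat with period 4: FWSX

FWSX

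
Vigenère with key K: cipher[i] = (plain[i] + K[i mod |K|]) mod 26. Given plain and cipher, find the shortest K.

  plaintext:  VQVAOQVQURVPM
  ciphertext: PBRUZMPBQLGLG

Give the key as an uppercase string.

  i= 0: P-V = 20 → U
  i= 1: B-Q = 11 → L
  i= 2: R-V = 22 → W
  i= 3: U-A = 20 → U
  i= 4: Z-O = 11 → L
  i= 5: M-Q = 22 → W
  i= 6: P-V = 20 → U
  i= 7: B-Q = 11 → L
  i= 8: Q-U = 22 → W
  i= 9: L-R = 20 → U
  i=10: G-V = 11 → L
  i=11: L-P = 22 → W
  i=12: G-M = 20 → U
  shifts repeat with period 3: ULW

ULW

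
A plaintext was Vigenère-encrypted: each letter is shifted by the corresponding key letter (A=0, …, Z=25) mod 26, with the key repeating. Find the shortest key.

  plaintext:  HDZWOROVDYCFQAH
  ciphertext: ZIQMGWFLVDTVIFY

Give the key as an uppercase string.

  i= 0: Z-H = 18 → S
  i= 1: I-D =  5 → F
  i= 2: Q-Z = 17 → R
  i= 3: M-W = 16 → Q
  i= 4: G-O = 18 → S
  i= 5: W-R =  5 → F
  i= 6: F-O = 17 → R
  i= 7: L-V = 16 → Q
  i= 8: V-D = 18 → S
  i= 9: D-Y =  5 → F
  i=10: T-C = 17 → R
  i=11: V-F = 16 → Q
  i=12: I-Q = 18 → S
  i=13: F-A =  5 → F
  i=14: Y-H = 17 → R
  shifts repeat with period 4: SFRQ

SFRQ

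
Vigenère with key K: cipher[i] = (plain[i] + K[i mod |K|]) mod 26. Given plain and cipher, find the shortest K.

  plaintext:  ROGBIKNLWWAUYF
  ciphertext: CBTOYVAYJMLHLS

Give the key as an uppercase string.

LNNNQ

  i= 0: C-R = 11 → L
  i= 1: B-O = 13 → N
  i= 2: T-G = 13 → N
  i= 3: O-B = 13 → N
  i= 4: Y-I = 16 → Q
  i= 5: V-K = 11 → L
  i= 6: A-N = 13 → N
  i= 7: Y-L = 13 → N
  i= 8: J-W = 13 → N
  i= 9: M-W = 16 → Q
  i=10: L-A = 11 → L
  i=11: H-U = 13 → N
  i=12: L-Y = 13 → N
  i=13: S-F = 13 → N
  shifts repeat with period 5: LNNNQ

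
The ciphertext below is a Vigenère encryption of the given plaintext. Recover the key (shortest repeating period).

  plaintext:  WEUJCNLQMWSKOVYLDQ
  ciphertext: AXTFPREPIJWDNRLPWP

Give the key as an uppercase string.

ETZWN

  i= 0: A-W =  4 → E
  i= 1: X-E = 19 → T
  i= 2: T-U = 25 → Z
  i= 3: F-J = 22 → W
  i= 4: P-C = 13 → N
  i= 5: R-N =  4 → E
  i= 6: E-L = 19 → T
  i= 7: P-Q = 25 → Z
  i= 8: I-M = 22 → W
  i= 9: J-W = 13 → N
  i=10: W-S =  4 → E
  i=11: D-K = 19 → T
  i=12: N-O = 25 → Z
  i=13: R-V = 22 → W
  i=14: L-Y = 13 → N
  i=15: P-L =  4 → E
  i=16: W-D = 19 → T
  i=17: P-Q = 25 → Z
  shifts repeat with period 5: ETZWN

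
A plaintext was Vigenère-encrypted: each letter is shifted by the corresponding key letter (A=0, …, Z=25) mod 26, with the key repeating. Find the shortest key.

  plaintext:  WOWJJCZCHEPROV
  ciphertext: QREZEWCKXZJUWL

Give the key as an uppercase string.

  i= 0: Q-W = 20 → U
  i= 1: R-O =  3 → D
  i= 2: E-W =  8 → I
  i= 3: Z-J = 16 → Q
  i= 4: E-J = 21 → V
  i= 5: W-C = 20 → U
  i= 6: C-Z =  3 → D
  i= 7: K-C =  8 → I
  i= 8: X-H = 16 → Q
  i= 9: Z-E = 21 → V
  i=10: J-P = 20 → U
  i=11: U-R =  3 → D
  i=12: W-O =  8 → I
  i=13: L-V = 16 → Q
  shifts repeat with period 5: UDIQV

UDIQV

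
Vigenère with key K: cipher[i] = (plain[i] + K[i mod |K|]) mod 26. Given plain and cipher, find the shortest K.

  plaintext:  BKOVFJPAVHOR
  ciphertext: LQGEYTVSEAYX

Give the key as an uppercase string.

  i= 0: L-B = 10 → K
  i= 1: Q-K =  6 → G
  i= 2: G-O = 18 → S
  i= 3: E-V =  9 → J
  i= 4: Y-F = 19 → T
  i= 5: T-J = 10 → K
  i= 6: V-P =  6 → G
  i= 7: S-A = 18 → S
  i= 8: E-V =  9 → J
  i= 9: A-H = 19 → T
  i=10: Y-O = 10 → K
  i=11: X-R =  6 → G
  shifts repeat with period 5: KGSJT

KGSJT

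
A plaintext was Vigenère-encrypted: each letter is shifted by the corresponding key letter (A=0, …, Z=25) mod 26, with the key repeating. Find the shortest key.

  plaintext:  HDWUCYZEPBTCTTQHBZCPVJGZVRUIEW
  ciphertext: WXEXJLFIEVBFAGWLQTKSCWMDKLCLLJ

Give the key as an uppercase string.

  i= 0: W-H = 15 → P
  i= 1: X-D = 20 → U
  i= 2: E-W =  8 → I
  i= 3: X-U =  3 → D
  i= 4: J-C =  7 → H
  i= 5: L-Y = 13 → N
  i= 6: F-Z =  6 → G
  i= 7: I-E =  4 → E
  i= 8: E-P = 15 → P
  i= 9: V-B = 20 → U
  i=10: B-T =  8 → I
  i=11: F-C =  3 → D
  i=12: A-T =  7 → H
  i=13: G-T = 13 → N
  i=14: W-Q =  6 → G
  i=15: L-H =  4 → E
  i=16: Q-B = 15 → P
  i=17: T-Z = 20 → U
  i=18: K-C =  8 → I
  i=19: S-P =  3 → D
  i=20: C-V =  7 → H
  i=21: W-J = 13 → N
  i=22: M-G =  6 → G
  i=23: D-Z =  4 → E
  i=24: K-V = 15 → P
  i=25: L-R = 20 → U
  i=26: C-U =  8 → I
  i=27: L-I =  3 → D
  i=28: L-E =  7 → H
  i=29: J-W = 13 → N
  shifts repeat with period 8: PUIDHNGE

PUIDHNGE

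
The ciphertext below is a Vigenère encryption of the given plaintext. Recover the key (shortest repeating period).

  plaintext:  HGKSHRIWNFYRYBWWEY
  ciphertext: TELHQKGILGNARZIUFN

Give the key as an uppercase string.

  i= 0: T-H = 12 → M
  i= 1: E-G = 24 → Y
  i= 2: L-K =  1 → B
  i= 3: H-S = 15 → P
  i= 4: Q-H =  9 → J
  i= 5: K-R = 19 → T
  i= 6: G-I = 24 → Y
  i= 7: I-W = 12 → M
  i= 8: L-N = 24 → Y
  i= 9: G-F =  1 → B
  i=10: N-Y = 15 → P
  i=11: A-R =  9 → J
  i=12: R-Y = 19 → T
  i=13: Z-B = 24 → Y
  i=14: I-W = 12 → M
  i=15: U-W = 24 → Y
  i=16: F-E =  1 → B
  i=17: N-Y = 15 → P
  shifts repeat with period 7: MYBPJTY

MYBPJTY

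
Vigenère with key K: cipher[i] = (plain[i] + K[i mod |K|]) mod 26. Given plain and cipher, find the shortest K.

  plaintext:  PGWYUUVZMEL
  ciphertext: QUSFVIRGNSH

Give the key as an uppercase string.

BOWH

  i= 0: Q-P =  1 → B
  i= 1: U-G = 14 → O
  i= 2: S-W = 22 → W
  i= 3: F-Y =  7 → H
  i= 4: V-U =  1 → B
  i= 5: I-U = 14 → O
  i= 6: R-V = 22 → W
  i= 7: G-Z =  7 → H
  i= 8: N-M =  1 → B
  i= 9: S-E = 14 → O
  i=10: H-L = 22 → W
  shifts repeat with period 4: BOWH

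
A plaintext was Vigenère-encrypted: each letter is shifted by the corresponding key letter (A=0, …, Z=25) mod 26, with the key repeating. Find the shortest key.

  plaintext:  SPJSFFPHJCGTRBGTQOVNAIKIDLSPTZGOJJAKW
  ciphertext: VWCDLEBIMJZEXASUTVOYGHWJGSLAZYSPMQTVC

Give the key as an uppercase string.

DHTLGZMB

  i= 0: V-S =  3 → D
  i= 1: W-P =  7 → H
  i= 2: C-J = 19 → T
  i= 3: D-S = 11 → L
  i= 4: L-F =  6 → G
  i= 5: E-F = 25 → Z
  i= 6: B-P = 12 → M
  i= 7: I-H =  1 → B
  i= 8: M-J =  3 → D
  i= 9: J-C =  7 → H
  i=10: Z-G = 19 → T
  i=11: E-T = 11 → L
  i=12: X-R =  6 → G
  i=13: A-B = 25 → Z
  i=14: S-G = 12 → M
  i=15: U-T =  1 → B
  i=16: T-Q =  3 → D
  i=17: V-O =  7 → H
  i=18: O-V = 19 → T
  i=19: Y-N = 11 → L
  i=20: G-A =  6 → G
  i=21: H-I = 25 → Z
  i=22: W-K = 12 → M
  i=23: J-I =  1 → B
  i=24: G-D =  3 → D
  i=25: S-L =  7 → H
  i=26: L-S = 19 → T
  i=27: A-P = 11 → L
  i=28: Z-T =  6 → G
  i=29: Y-Z = 25 → Z
  i=30: S-G = 12 → M
  i=31: P-O =  1 → B
  i=32: M-J =  3 → D
  i=33: Q-J =  7 → H
  i=34: T-A = 19 → T
  i=35: V-K = 11 → L
  i=36: C-W =  6 → G
  shifts repeat with period 8: DHTLGZMB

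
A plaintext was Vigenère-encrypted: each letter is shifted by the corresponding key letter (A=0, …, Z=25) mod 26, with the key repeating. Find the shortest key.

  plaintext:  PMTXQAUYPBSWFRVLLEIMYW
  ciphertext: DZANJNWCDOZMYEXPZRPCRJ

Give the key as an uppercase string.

  i= 0: D-P = 14 → O
  i= 1: Z-M = 13 → N
  i= 2: A-T =  7 → H
  i= 3: N-X = 16 → Q
  i= 4: J-Q = 19 → T
  i= 5: N-A = 13 → N
  i= 6: W-U =  2 → C
  i= 7: C-Y =  4 → E
  i= 8: D-P = 14 → O
  i= 9: O-B = 13 → N
  i=10: Z-S =  7 → H
  i=11: M-W = 16 → Q
  i=12: Y-F = 19 → T
  i=13: E-R = 13 → N
  i=14: X-V =  2 → C
  i=15: P-L =  4 → E
  i=16: Z-L = 14 → O
  i=17: R-E = 13 → N
  i=18: P-I =  7 → H
  i=19: C-M = 16 → Q
  i=20: R-Y = 19 → T
  i=21: J-W = 13 → N
  shifts repeat with period 8: ONHQTNCE

ONHQTNCE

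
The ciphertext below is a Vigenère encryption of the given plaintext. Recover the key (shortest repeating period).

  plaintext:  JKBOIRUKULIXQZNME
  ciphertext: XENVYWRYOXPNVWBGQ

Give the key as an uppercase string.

  i= 0: X-J = 14 → O
  i= 1: E-K = 20 → U
  i= 2: N-B = 12 → M
  i= 3: V-O =  7 → H
  i= 4: Y-I = 16 → Q
  i= 5: W-R =  5 → F
  i= 6: R-U = 23 → X
  i= 7: Y-K = 14 → O
  i= 8: O-U = 20 → U
  i= 9: X-L = 12 → M
  i=10: P-I =  7 → H
  i=11: N-X = 16 → Q
  i=12: V-Q =  5 → F
  i=13: W-Z = 23 → X
  i=14: B-N = 14 → O
  i=15: G-M = 20 → U
  i=16: Q-E = 12 → M
  shifts repeat with period 7: OUMHQFX

OUMHQFX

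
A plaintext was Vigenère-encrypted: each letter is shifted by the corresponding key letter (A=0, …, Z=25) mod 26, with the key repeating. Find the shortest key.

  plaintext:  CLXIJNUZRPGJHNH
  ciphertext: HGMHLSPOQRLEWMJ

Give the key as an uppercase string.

FVPZC

  i= 0: H-C =  5 → F
  i= 1: G-L = 21 → V
  i= 2: M-X = 15 → P
  i= 3: H-I = 25 → Z
  i= 4: L-J =  2 → C
  i= 5: S-N =  5 → F
  i= 6: P-U = 21 → V
  i= 7: O-Z = 15 → P
  i= 8: Q-R = 25 → Z
  i= 9: R-P =  2 → C
  i=10: L-G =  5 → F
  i=11: E-J = 21 → V
  i=12: W-H = 15 → P
  i=13: M-N = 25 → Z
  i=14: J-H =  2 → C
  shifts repeat with period 5: FVPZC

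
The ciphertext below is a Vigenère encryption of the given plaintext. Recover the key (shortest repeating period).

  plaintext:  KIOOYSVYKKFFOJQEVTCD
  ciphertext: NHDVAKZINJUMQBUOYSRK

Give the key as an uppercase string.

DZPHCSEK

  i= 0: N-K =  3 → D
  i= 1: H-I = 25 → Z
  i= 2: D-O = 15 → P
  i= 3: V-O =  7 → H
  i= 4: A-Y =  2 → C
  i= 5: K-S = 18 → S
  i= 6: Z-V =  4 → E
  i= 7: I-Y = 10 → K
  i= 8: N-K =  3 → D
  i= 9: J-K = 25 → Z
  i=10: U-F = 15 → P
  i=11: M-F =  7 → H
  i=12: Q-O =  2 → C
  i=13: B-J = 18 → S
  i=14: U-Q =  4 → E
  i=15: O-E = 10 → K
  i=16: Y-V =  3 → D
  i=17: S-T = 25 → Z
  i=18: R-C = 15 → P
  i=19: K-D =  7 → H
  shifts repeat with period 8: DZPHCSEK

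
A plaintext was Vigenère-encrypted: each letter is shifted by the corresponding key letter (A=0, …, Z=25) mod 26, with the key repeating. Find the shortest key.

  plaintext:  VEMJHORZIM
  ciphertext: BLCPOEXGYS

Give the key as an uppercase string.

GHQ

  i= 0: B-V =  6 → G
  i= 1: L-E =  7 → H
  i= 2: C-M = 16 → Q
  i= 3: P-J =  6 → G
  i= 4: O-H =  7 → H
  i= 5: E-O = 16 → Q
  i= 6: X-R =  6 → G
  i= 7: G-Z =  7 → H
  i= 8: Y-I = 16 → Q
  i= 9: S-M =  6 → G
  shifts repeat with period 3: GHQ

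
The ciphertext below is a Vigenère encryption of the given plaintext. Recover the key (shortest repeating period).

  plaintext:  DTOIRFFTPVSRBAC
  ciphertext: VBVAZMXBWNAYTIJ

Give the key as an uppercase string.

SIH

  i= 0: V-D = 18 → S
  i= 1: B-T =  8 → I
  i= 2: V-O =  7 → H
  i= 3: A-I = 18 → S
  i= 4: Z-R =  8 → I
  i= 5: M-F =  7 → H
  i= 6: X-F = 18 → S
  i= 7: B-T =  8 → I
  i= 8: W-P =  7 → H
  i= 9: N-V = 18 → S
  i=10: A-S =  8 → I
  i=11: Y-R =  7 → H
  i=12: T-B = 18 → S
  i=13: I-A =  8 → I
  i=14: J-C =  7 → H
  shifts repeat with period 3: SIH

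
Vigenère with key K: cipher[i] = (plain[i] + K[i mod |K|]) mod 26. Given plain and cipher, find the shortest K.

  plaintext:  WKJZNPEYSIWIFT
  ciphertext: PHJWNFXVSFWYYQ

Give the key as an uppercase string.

  i= 0: P-W = 19 → T
  i= 1: H-K = 23 → X
  i= 2: J-J =  0 → A
  i= 3: W-Z = 23 → X
  i= 4: N-N =  0 → A
  i= 5: F-P = 16 → Q
  i= 6: X-E = 19 → T
  i= 7: V-Y = 23 → X
  i= 8: S-S =  0 → A
  i= 9: F-I = 23 → X
  i=10: W-W =  0 → A
  i=11: Y-I = 16 → Q
  i=12: Y-F = 19 → T
  i=13: Q-T = 23 → X
  shifts repeat with period 6: TXAXAQ

TXAXAQ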